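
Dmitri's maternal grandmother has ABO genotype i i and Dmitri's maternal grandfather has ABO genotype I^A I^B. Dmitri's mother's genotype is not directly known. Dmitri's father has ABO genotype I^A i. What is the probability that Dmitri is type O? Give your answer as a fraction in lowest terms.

1/4

Dmitri's mother's ABO genotype from i i × I^A I^B: 1/2 I^A i, 1/2 I^B i.
Crossing each possibility with the father I^A i and summing P(type O): 1/2·1/4 + 1/2·1/4 = 1/4.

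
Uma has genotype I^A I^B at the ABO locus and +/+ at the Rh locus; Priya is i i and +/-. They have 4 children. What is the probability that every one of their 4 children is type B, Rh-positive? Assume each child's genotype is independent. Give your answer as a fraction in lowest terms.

1/16

ABO cross I^A I^B × i i → 1/2 A, 1/2 B.
Rh cross +/+ × +/- → 1 Rh+; so P(type B, Rh-positive) = 1/2 × 1 = 1/2 per child.
All 4 independent: (1/2)^4 = 1/16.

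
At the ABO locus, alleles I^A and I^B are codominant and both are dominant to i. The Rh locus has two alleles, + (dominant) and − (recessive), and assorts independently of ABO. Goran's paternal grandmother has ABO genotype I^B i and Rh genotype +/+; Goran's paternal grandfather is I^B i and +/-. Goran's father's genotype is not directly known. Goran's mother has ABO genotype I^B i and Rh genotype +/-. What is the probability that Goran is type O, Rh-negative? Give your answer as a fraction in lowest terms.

Goran's father's ABO genotype from I^B i × I^B i: 1/4 I^B I^B, 1/2 I^B i, 1/4 i i.
Crossing each possibility with the mother I^B i and summing P(type O): 1/4·0 + 1/2·1/4 + 1/4·1/2 = 1/4.
Similarly for Rh via the father's Rh distribution: P(Rh-) = 1/8.
Independent loci: 1/4 × 1/8 = 1/32.

1/32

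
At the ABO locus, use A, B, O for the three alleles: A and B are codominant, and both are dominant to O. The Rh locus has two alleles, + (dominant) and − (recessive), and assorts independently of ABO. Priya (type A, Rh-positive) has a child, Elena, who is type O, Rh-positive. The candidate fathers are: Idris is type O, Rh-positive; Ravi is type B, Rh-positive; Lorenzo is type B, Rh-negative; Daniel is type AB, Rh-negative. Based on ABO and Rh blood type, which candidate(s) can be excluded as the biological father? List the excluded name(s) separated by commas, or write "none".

A candidate is excluded only if no genotype consistent with his phenotype could produce a type O, Rh-positive child with a type A, Rh-positive mother.
Daniel (type AB, Rh-): no genotype consistent with that phenotype can produce a type-O Rh+ child with a type-A mother.

Daniel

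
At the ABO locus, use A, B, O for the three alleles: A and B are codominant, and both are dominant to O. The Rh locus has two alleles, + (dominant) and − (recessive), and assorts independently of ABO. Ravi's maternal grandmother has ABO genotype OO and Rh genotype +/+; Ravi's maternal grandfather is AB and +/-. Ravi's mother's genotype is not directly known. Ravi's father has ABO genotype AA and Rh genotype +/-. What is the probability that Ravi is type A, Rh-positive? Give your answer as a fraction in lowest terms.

21/32

Ravi's mother's ABO genotype from OO × AB: 1/2 AO, 1/2 BO.
Crossing each possibility with the father AA and summing P(type A): 1/2·1 + 1/2·1/2 = 3/4.
Similarly for Rh via the mother's Rh distribution: P(Rh+) = 7/8.
Independent loci: 3/4 × 7/8 = 21/32.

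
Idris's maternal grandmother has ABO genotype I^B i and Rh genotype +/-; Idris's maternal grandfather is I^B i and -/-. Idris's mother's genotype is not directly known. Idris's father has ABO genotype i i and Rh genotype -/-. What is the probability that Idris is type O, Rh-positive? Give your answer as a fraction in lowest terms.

1/8

Idris's mother's ABO genotype from I^B i × I^B i: 1/4 I^B I^B, 1/2 I^B i, 1/4 i i.
Crossing each possibility with the father i i and summing P(type O): 1/4·0 + 1/2·1/2 + 1/4·1 = 1/2.
Similarly for Rh via the mother's Rh distribution: P(Rh+) = 1/4.
Independent loci: 1/2 × 1/4 = 1/8.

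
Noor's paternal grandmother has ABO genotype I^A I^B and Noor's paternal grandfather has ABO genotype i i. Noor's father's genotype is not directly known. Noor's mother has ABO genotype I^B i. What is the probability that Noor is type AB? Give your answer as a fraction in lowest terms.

1/8

Noor's father's ABO genotype from I^A I^B × i i: 1/2 I^A i, 1/2 I^B i.
Crossing each possibility with the mother I^B i and summing P(type AB): 1/2·1/4 + 1/2·0 = 1/8.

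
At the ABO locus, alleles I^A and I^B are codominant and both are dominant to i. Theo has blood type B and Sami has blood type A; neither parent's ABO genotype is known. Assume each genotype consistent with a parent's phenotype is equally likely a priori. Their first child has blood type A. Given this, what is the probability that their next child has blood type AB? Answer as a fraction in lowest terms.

Possible genotypes: Theo ∈ {I^B I^B, I^B i}; Sami ∈ {I^A I^A, I^A i}.
Weight each parental genotype pair by prior × P(type-A child):
  I^B i × I^A I^A: posterior weight 2/3; P(next child type AB) = 1/2.
  I^B i × I^A i: posterior weight 1/3; P(next child type AB) = 1/4.
Weighted sum = 5/12.

5/12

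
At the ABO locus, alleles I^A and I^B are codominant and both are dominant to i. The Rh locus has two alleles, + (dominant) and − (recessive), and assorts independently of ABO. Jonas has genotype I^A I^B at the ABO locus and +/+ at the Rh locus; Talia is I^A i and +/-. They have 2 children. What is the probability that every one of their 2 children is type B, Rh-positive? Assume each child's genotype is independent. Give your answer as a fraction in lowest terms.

1/16

ABO cross I^A I^B × I^A i → 1/2 A, 1/4 B, 1/4 AB.
Rh cross +/+ × +/- → 1 Rh+; so P(type B, Rh-positive) = 1/4 × 1 = 1/4 per child.
All 2 independent: (1/4)^2 = 1/16.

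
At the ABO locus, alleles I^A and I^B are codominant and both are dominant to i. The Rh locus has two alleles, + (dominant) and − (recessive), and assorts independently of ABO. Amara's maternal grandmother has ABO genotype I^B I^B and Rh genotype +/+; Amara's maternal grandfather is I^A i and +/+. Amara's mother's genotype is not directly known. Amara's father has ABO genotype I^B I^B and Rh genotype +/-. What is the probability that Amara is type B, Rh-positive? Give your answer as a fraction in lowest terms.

Amara's mother's ABO genotype from I^B I^B × I^A i: 1/2 I^A I^B, 1/2 I^B i.
Crossing each possibility with the father I^B I^B and summing P(type B): 1/2·1/2 + 1/2·1 = 3/4.
Similarly for Rh via the mother's Rh distribution: P(Rh+) = 1.
Independent loci: 3/4 × 1 = 3/4.

3/4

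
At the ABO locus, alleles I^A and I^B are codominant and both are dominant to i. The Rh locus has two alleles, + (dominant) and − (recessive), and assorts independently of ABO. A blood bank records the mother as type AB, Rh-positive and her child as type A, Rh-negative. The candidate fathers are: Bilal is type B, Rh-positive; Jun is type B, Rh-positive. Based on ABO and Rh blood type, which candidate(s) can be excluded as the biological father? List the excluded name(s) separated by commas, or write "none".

A candidate is excluded only if no genotype consistent with his phenotype could produce a type A, Rh-negative child with a type AB, Rh-positive mother.
Every candidate has at least one consistent genotype combination, so none can be excluded.

none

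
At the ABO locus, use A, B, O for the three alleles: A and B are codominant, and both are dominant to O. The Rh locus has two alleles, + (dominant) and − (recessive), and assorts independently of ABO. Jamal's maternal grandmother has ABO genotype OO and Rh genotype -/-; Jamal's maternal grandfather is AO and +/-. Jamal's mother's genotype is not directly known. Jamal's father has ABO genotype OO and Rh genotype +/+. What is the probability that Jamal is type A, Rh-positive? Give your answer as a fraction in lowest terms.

1/4

Jamal's mother's ABO genotype from OO × AO: 1/2 AO, 1/2 OO.
Crossing each possibility with the father OO and summing P(type A): 1/2·1/2 + 1/2·0 = 1/4.
Similarly for Rh via the mother's Rh distribution: P(Rh+) = 1.
Independent loci: 1/4 × 1 = 1/4.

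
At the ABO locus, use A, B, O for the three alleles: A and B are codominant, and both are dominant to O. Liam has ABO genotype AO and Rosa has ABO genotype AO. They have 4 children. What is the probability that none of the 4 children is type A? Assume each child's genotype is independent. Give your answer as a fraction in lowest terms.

1/256

ABO cross AO × AO → 1/4 O, 3/4 A.
So P(type A) = 3/4 per child.
P(not type A) = 1/4 for one child; (1/4)^4 = 1/256.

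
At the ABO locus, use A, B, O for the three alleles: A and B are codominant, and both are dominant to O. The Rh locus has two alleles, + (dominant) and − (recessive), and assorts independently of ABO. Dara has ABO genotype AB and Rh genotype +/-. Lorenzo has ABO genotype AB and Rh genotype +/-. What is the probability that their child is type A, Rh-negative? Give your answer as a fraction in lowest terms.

ABO cross AB × AB → offspring phenotypes: 1/4 A, 1/4 B, 1/2 AB.
Rh cross +/- × +/- → 3/4 Rh+, 1/4 Rh-.
Independent loci: P(type A, Rh-negative) = 1/4 × 1/4 = 1/16.

1/16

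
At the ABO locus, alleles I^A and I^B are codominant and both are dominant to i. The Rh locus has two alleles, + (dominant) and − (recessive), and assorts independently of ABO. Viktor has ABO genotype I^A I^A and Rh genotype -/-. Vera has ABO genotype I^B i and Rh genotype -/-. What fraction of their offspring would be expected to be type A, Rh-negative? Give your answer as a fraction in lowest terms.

1/2

ABO cross I^A I^A × I^B i → offspring phenotypes: 1/2 A, 1/2 AB.
Rh cross -/- × -/- → 1 Rh-.
Independent loci: P(type A, Rh-negative) = 1/2 × 1 = 1/2.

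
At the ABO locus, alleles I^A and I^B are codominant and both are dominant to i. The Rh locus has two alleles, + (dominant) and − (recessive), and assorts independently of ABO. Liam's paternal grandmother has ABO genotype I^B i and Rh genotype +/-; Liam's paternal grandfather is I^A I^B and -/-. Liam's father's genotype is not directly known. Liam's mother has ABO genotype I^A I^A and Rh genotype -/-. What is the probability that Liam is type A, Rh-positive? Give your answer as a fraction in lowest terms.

1/8

Liam's father's ABO genotype from I^B i × I^A I^B: 1/4 I^A I^B, 1/4 I^A i, 1/4 I^B I^B, 1/4 I^B i.
Crossing each possibility with the mother I^A I^A and summing P(type A): 1/4·1/2 + 1/4·1 + 1/4·0 + 1/4·1/2 = 1/2.
Similarly for Rh via the father's Rh distribution: P(Rh+) = 1/4.
Independent loci: 1/2 × 1/4 = 1/8.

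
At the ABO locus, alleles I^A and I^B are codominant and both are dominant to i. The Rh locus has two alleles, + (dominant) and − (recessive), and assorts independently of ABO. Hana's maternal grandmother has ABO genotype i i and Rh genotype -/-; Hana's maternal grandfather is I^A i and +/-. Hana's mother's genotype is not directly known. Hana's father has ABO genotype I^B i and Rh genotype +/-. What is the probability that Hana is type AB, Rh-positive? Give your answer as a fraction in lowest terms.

5/64

Hana's mother's ABO genotype from i i × I^A i: 1/2 I^A i, 1/2 i i.
Crossing each possibility with the father I^B i and summing P(type AB): 1/2·1/4 + 1/2·0 = 1/8.
Similarly for Rh via the mother's Rh distribution: P(Rh+) = 5/8.
Independent loci: 1/8 × 5/8 = 5/64.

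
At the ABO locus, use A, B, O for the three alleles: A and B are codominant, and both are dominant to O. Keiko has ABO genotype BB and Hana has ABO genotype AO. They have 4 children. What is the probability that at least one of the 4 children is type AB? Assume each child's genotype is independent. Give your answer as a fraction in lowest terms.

15/16

ABO cross BB × AO → 1/2 B, 1/2 AB.
So P(type AB) = 1/2 per child.
P(none) = (1/2)^4 = 1/16; P(at least one) = 1 − 1/16 = 15/16.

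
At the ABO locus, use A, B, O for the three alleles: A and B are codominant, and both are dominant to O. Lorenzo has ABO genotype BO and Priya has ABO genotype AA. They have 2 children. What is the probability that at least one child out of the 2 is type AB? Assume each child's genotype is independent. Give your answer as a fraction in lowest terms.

ABO cross BO × AA → 1/2 A, 1/2 AB.
So P(type AB) = 1/2 per child.
P(none) = (1/2)^2 = 1/4; P(at least one) = 1 − 1/4 = 3/4.

3/4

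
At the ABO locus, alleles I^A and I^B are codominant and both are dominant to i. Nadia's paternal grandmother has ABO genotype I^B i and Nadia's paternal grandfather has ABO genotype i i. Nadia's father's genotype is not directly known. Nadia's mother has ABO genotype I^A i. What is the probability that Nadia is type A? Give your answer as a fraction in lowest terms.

Nadia's father's ABO genotype from I^B i × i i: 1/2 I^B i, 1/2 i i.
Crossing each possibility with the mother I^A i and summing P(type A): 1/2·1/4 + 1/2·1/2 = 3/8.

3/8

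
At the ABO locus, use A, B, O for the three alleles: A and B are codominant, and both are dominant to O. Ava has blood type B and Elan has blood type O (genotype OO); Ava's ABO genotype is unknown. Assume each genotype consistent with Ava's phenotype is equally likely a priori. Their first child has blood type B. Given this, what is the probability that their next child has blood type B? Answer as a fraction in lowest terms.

Possible genotypes: Ava ∈ {BB, BO}; Elan ∈ {OO}.
Weight each parental genotype pair by prior × P(type-B child):
  BB × OO: posterior weight 2/3; P(next child type B) = 1.
  BO × OO: posterior weight 1/3; P(next child type B) = 1/2.
Weighted sum = 5/6.

5/6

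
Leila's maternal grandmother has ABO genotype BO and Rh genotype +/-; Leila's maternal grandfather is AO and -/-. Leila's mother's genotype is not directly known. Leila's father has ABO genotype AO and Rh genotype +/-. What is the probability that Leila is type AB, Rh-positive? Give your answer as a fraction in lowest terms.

5/64

Leila's mother's ABO genotype from BO × AO: 1/4 AB, 1/4 AO, 1/4 BO, 1/4 OO.
Crossing each possibility with the father AO and summing P(type AB): 1/4·1/4 + 1/4·0 + 1/4·1/4 + 1/4·0 = 1/8.
Similarly for Rh via the mother's Rh distribution: P(Rh+) = 5/8.
Independent loci: 1/8 × 5/8 = 5/64.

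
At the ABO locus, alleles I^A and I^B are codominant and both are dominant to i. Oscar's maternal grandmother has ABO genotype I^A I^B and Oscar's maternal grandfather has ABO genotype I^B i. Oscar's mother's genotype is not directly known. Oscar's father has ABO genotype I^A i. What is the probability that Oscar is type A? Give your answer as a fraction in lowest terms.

Oscar's mother's ABO genotype from I^A I^B × I^B i: 1/4 I^A I^B, 1/4 I^A i, 1/4 I^B I^B, 1/4 I^B i.
Crossing each possibility with the father I^A i and summing P(type A): 1/4·1/2 + 1/4·3/4 + 1/4·0 + 1/4·1/4 = 3/8.

3/8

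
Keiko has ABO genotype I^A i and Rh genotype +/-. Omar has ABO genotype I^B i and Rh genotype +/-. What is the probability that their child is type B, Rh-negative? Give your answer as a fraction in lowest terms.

1/16

ABO cross I^A i × I^B i → offspring phenotypes: 1/4 O, 1/4 A, 1/4 B, 1/4 AB.
Rh cross +/- × +/- → 3/4 Rh+, 1/4 Rh-.
Independent loci: P(type B, Rh-negative) = 1/4 × 1/4 = 1/16.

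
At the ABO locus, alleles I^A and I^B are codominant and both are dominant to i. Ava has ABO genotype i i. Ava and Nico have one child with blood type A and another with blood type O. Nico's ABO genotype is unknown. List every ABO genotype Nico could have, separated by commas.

I^A i

For each candidate genotype of Nico, check whether crossing it with i i can produce every observed child phenotype.
  I^A I^A → possible child types {A} ✗
  I^A I^B → possible child types {A, B} ✗
  I^A i → possible child types {O, A} ✓
  I^B I^B → possible child types {B} ✗
  I^B i → possible child types {O, B} ✗
  i i → possible child types {O} ✗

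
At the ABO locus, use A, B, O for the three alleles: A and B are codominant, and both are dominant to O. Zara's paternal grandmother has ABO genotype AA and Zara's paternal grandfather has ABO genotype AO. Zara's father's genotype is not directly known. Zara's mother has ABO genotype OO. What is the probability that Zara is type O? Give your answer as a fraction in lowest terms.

Zara's father's ABO genotype from AA × AO: 1/2 AA, 1/2 AO.
Crossing each possibility with the mother OO and summing P(type O): 1/2·0 + 1/2·1/2 = 1/4.

1/4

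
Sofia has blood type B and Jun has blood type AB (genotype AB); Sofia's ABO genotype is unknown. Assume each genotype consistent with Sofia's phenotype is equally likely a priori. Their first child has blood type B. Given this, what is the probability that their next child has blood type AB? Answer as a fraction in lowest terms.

3/8

Possible genotypes: Sofia ∈ {BB, BO}; Jun ∈ {AB}.
Weight each parental genotype pair by prior × P(type-B child):
  BB × AB: posterior weight 1/2; P(next child type AB) = 1/2.
  BO × AB: posterior weight 1/2; P(next child type AB) = 1/4.
Weighted sum = 3/8.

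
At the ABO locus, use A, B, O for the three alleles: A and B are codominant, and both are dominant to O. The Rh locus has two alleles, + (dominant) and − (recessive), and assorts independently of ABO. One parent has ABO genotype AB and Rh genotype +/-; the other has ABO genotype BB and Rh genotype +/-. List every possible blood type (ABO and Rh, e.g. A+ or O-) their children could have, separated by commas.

Gametes from AB × BB give offspring ABO genotypes AB, BB, i.e. phenotypes B, AB.
Rh cross +/- × +/- → phenotypes Rh+, Rh-.
Combining independently: B+, B-, AB+, AB-.

B+, B-, AB+, AB-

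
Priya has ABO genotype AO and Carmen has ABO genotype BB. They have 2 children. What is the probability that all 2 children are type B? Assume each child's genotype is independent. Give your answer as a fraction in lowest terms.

ABO cross AO × BB → 1/2 B, 1/2 AB.
So P(type B) = 1/2 per child.
All 2 independent: (1/2)^2 = 1/4.

1/4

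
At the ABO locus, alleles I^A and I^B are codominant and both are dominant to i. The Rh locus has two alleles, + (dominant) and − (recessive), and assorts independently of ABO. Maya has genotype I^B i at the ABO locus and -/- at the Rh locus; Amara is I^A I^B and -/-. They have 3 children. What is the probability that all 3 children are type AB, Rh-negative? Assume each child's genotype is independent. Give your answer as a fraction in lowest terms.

1/64

ABO cross I^B i × I^A I^B → 1/4 A, 1/2 B, 1/4 AB.
Rh cross -/- × -/- → 1 Rh-; so P(type AB, Rh-negative) = 1/4 × 1 = 1/4 per child.
All 3 independent: (1/4)^3 = 1/64.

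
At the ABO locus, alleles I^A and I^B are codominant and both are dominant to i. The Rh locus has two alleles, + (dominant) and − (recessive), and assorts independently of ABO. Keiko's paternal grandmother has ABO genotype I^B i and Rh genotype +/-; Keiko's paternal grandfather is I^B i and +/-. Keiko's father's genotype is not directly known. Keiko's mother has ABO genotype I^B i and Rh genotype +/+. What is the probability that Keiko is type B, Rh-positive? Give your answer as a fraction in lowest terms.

3/4

Keiko's father's ABO genotype from I^B i × I^B i: 1/4 I^B I^B, 1/2 I^B i, 1/4 i i.
Crossing each possibility with the mother I^B i and summing P(type B): 1/4·1 + 1/2·3/4 + 1/4·1/2 = 3/4.
Similarly for Rh via the father's Rh distribution: P(Rh+) = 1.
Independent loci: 3/4 × 1 = 3/4.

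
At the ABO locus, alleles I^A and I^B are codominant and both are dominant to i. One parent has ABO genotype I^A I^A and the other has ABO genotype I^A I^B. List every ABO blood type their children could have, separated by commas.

A, AB

Gametes from I^A I^A × I^A I^B give offspring ABO genotypes I^A I^A, I^A I^B, i.e. phenotypes A, AB.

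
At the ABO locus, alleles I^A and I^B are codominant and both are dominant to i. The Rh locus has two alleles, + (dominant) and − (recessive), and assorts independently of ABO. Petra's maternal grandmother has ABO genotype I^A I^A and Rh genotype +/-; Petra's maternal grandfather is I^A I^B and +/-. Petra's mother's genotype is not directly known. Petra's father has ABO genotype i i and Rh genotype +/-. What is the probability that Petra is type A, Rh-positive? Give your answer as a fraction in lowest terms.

9/16

Petra's mother's ABO genotype from I^A I^A × I^A I^B: 1/2 I^A I^A, 1/2 I^A I^B.
Crossing each possibility with the father i i and summing P(type A): 1/2·1 + 1/2·1/2 = 3/4.
Similarly for Rh via the mother's Rh distribution: P(Rh+) = 3/4.
Independent loci: 3/4 × 3/4 = 9/16.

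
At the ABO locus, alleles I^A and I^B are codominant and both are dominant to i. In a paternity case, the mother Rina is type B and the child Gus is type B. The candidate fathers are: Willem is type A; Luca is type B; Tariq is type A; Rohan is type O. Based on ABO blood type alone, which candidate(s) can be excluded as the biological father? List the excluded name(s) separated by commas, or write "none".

none

A candidate is excluded only if no genotype consistent with his phenotype could produce a type B child with a type B mother.
Every candidate has at least one consistent genotype combination, so none can be excluded.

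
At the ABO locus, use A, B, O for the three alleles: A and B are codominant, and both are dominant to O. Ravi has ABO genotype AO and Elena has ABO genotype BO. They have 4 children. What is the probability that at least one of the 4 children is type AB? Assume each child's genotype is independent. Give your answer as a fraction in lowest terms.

ABO cross AO × BO → 1/4 O, 1/4 A, 1/4 B, 1/4 AB.
So P(type AB) = 1/4 per child.
P(none) = (3/4)^4 = 81/256; P(at least one) = 1 − 81/256 = 175/256.

175/256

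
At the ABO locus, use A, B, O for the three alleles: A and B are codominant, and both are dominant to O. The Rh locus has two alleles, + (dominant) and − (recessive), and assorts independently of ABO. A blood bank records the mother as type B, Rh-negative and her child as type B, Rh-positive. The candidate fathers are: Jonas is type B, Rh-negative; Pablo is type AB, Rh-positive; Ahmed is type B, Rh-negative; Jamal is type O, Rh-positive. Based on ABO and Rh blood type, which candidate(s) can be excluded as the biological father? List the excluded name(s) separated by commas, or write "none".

Jonas, Ahmed

A candidate is excluded only if no genotype consistent with his phenotype could produce a type B, Rh-positive child with a type B, Rh-negative mother.
Jonas (type B, Rh-): no genotype consistent with that phenotype can produce a type-B Rh+ child with a type-B mother.
Ahmed (type B, Rh-): no genotype consistent with that phenotype can produce a type-B Rh+ child with a type-B mother.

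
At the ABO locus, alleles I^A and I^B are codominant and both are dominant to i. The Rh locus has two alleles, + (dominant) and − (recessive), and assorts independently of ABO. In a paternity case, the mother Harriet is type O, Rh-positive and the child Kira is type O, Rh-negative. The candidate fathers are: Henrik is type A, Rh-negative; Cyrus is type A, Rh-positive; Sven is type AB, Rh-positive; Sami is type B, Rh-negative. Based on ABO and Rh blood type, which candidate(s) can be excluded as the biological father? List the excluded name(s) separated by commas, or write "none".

A candidate is excluded only if no genotype consistent with his phenotype could produce a type O, Rh-negative child with a type O, Rh-positive mother.
Sven (type AB, Rh+): no genotype consistent with that phenotype can produce a type-O Rh- child with a type-O mother.

Sven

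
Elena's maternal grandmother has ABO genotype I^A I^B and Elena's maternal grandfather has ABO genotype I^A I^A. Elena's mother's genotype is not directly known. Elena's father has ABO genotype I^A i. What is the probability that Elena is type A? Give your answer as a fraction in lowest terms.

3/4

Elena's mother's ABO genotype from I^A I^B × I^A I^A: 1/2 I^A I^A, 1/2 I^A I^B.
Crossing each possibility with the father I^A i and summing P(type A): 1/2·1 + 1/2·1/2 = 3/4.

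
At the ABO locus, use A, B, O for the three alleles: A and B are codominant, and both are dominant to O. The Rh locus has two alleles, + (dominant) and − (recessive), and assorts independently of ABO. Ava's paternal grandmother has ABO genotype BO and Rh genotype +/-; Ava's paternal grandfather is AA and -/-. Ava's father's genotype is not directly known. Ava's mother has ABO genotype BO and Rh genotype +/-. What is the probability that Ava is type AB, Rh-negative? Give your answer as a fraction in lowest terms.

Ava's father's ABO genotype from BO × AA: 1/2 AB, 1/2 AO.
Crossing each possibility with the mother BO and summing P(type AB): 1/2·1/4 + 1/2·1/4 = 1/4.
Similarly for Rh via the father's Rh distribution: P(Rh-) = 3/8.
Independent loci: 1/4 × 3/8 = 3/32.

3/32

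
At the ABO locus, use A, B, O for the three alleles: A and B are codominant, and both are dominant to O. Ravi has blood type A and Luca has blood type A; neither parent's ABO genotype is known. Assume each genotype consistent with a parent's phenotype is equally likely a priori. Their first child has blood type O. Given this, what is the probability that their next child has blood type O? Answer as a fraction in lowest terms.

1/4

Possible genotypes: Ravi ∈ {AA, AO}; Luca ∈ {AA, AO}.
Weight each parental genotype pair by prior × P(type-O child):
  AO × AO: posterior weight 1; P(next child type O) = 1/4.
Weighted sum = 1/4.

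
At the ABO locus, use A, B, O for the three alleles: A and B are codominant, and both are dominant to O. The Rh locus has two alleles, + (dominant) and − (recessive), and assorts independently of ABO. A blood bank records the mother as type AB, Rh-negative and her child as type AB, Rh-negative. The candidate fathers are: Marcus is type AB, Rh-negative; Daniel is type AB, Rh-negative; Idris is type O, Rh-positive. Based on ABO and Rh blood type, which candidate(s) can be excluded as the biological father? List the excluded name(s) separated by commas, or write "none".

Idris

A candidate is excluded only if no genotype consistent with his phenotype could produce a type AB, Rh-negative child with a type AB, Rh-negative mother.
Idris (type O, Rh+): no genotype consistent with that phenotype can produce a type-AB Rh- child with a type-AB mother.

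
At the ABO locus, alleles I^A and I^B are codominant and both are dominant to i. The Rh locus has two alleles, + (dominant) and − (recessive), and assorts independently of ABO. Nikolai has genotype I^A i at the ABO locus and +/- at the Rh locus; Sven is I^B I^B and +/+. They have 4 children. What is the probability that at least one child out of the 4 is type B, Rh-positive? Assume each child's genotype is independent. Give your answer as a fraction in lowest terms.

15/16

ABO cross I^A i × I^B I^B → 1/2 B, 1/2 AB.
Rh cross +/- × +/+ → 1 Rh+; so P(type B, Rh-positive) = 1/2 × 1 = 1/2 per child.
P(none) = (1/2)^4 = 1/16; P(at least one) = 1 − 1/16 = 15/16.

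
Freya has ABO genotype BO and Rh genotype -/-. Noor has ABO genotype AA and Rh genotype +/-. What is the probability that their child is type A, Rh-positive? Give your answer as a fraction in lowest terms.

ABO cross BO × AA → offspring phenotypes: 1/2 A, 1/2 AB.
Rh cross -/- × +/- → 1/2 Rh+, 1/2 Rh-.
Independent loci: P(type A, Rh-positive) = 1/2 × 1/2 = 1/4.

1/4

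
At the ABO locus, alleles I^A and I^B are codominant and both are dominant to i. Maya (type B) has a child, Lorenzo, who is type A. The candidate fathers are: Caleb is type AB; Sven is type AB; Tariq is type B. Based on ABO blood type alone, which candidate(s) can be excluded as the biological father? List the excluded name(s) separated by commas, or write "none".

Tariq

A candidate is excluded only if no genotype consistent with his phenotype could produce a type A child with a type B mother.
Tariq (type B): no genotype consistent with that phenotype can produce a type-A child with a type-B mother.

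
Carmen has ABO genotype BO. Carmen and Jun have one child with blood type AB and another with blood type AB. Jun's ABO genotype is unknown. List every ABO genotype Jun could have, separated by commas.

AA, AB, AO

For each candidate genotype of Jun, check whether crossing it with BO can produce every observed child phenotype.
  AA → possible child types {A, AB} ✓
  AB → possible child types {A, B, AB} ✓
  AO → possible child types {O, A, B, AB} ✓
  BB → possible child types {B} ✗
  BO → possible child types {O, B} ✗
  OO → possible child types {O, B} ✗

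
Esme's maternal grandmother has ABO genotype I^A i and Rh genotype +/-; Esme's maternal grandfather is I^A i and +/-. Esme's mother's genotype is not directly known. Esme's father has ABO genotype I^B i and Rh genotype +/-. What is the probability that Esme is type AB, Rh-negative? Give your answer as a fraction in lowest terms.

Esme's mother's ABO genotype from I^A i × I^A i: 1/4 I^A I^A, 1/2 I^A i, 1/4 i i.
Crossing each possibility with the father I^B i and summing P(type AB): 1/4·1/2 + 1/2·1/4 + 1/4·0 = 1/4.
Similarly for Rh via the mother's Rh distribution: P(Rh-) = 1/4.
Independent loci: 1/4 × 1/4 = 1/16.

1/16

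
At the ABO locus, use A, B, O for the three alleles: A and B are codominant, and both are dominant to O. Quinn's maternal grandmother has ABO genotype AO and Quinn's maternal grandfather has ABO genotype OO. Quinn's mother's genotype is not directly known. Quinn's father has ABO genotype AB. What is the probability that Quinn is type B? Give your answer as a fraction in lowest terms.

3/8

Quinn's mother's ABO genotype from AO × OO: 1/2 AO, 1/2 OO.
Crossing each possibility with the father AB and summing P(type B): 1/2·1/4 + 1/2·1/2 = 3/8.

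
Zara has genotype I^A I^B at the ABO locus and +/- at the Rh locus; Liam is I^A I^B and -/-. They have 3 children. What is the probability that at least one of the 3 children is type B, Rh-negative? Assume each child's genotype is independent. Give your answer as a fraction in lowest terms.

ABO cross I^A I^B × I^A I^B → 1/4 A, 1/4 B, 1/2 AB.
Rh cross +/- × -/- → 1/2 Rh+, 1/2 Rh-; so P(type B, Rh-negative) = 1/4 × 1/2 = 1/8 per child.
P(none) = (7/8)^3 = 343/512; P(at least one) = 1 − 343/512 = 169/512.

169/512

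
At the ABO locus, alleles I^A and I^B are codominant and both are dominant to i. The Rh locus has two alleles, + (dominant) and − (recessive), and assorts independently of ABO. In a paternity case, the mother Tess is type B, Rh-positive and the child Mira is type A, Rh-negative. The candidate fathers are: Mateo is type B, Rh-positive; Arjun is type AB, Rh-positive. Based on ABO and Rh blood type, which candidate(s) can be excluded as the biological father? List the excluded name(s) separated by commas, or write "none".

Mateo

A candidate is excluded only if no genotype consistent with his phenotype could produce a type A, Rh-negative child with a type B, Rh-positive mother.
Mateo (type B, Rh+): no genotype consistent with that phenotype can produce a type-A Rh- child with a type-B mother.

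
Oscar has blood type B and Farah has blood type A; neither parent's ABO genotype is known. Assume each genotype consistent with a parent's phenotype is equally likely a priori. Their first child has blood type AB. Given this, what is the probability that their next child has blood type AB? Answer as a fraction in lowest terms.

25/36

Possible genotypes: Oscar ∈ {BB, BO}; Farah ∈ {AA, AO}.
Weight each parental genotype pair by prior × P(type-AB child):
  BB × AA: posterior weight 4/9; P(next child type AB) = 1.
  BB × AO: posterior weight 2/9; P(next child type AB) = 1/2.
  BO × AA: posterior weight 2/9; P(next child type AB) = 1/2.
  BO × AO: posterior weight 1/9; P(next child type AB) = 1/4.
Weighted sum = 25/36.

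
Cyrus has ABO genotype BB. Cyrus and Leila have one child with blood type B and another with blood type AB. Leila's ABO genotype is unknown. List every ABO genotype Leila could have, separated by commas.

For each candidate genotype of Leila, check whether crossing it with BB can produce every observed child phenotype.
  AA → possible child types {AB} ✗
  AB → possible child types {B, AB} ✓
  AO → possible child types {B, AB} ✓
  BB → possible child types {B} ✗
  BO → possible child types {B} ✗
  OO → possible child types {B} ✗

AB, AO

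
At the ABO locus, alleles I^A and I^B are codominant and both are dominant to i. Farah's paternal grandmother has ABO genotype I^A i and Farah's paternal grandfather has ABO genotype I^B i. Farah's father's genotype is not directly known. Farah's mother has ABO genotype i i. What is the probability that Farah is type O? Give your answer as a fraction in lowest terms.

1/2

Farah's father's ABO genotype from I^A i × I^B i: 1/4 I^A I^B, 1/4 I^A i, 1/4 I^B i, 1/4 i i.
Crossing each possibility with the mother i i and summing P(type O): 1/4·0 + 1/4·1/2 + 1/4·1/2 + 1/4·1 = 1/2.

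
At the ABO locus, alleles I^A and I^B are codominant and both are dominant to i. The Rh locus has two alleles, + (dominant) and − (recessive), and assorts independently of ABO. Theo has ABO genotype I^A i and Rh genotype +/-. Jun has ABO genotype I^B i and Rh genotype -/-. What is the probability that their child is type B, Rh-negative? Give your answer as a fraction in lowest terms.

ABO cross I^A i × I^B i → offspring phenotypes: 1/4 O, 1/4 A, 1/4 B, 1/4 AB.
Rh cross +/- × -/- → 1/2 Rh+, 1/2 Rh-.
Independent loci: P(type B, Rh-negative) = 1/4 × 1/2 = 1/8.

1/8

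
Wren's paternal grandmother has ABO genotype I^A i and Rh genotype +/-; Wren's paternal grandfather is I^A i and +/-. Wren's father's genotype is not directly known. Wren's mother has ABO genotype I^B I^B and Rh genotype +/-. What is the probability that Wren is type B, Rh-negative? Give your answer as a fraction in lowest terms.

Wren's father's ABO genotype from I^A i × I^A i: 1/4 I^A I^A, 1/2 I^A i, 1/4 i i.
Crossing each possibility with the mother I^B I^B and summing P(type B): 1/4·0 + 1/2·1/2 + 1/4·1 = 1/2.
Similarly for Rh via the father's Rh distribution: P(Rh-) = 1/4.
Independent loci: 1/2 × 1/4 = 1/8.

1/8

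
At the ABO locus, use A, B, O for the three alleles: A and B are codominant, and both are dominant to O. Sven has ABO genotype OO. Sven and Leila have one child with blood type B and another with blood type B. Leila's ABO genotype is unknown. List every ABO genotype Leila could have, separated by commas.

AB, BB, BO

For each candidate genotype of Leila, check whether crossing it with OO can produce every observed child phenotype.
  AA → possible child types {A} ✗
  AB → possible child types {A, B} ✓
  AO → possible child types {O, A} ✗
  BB → possible child types {B} ✓
  BO → possible child types {O, B} ✓
  OO → possible child types {O} ✗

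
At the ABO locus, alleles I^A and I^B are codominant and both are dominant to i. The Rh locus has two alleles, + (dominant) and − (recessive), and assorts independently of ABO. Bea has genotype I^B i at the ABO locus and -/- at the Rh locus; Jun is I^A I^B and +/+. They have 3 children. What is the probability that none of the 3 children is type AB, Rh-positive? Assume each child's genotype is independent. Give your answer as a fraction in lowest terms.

27/64

ABO cross I^B i × I^A I^B → 1/4 A, 1/2 B, 1/4 AB.
Rh cross -/- × +/+ → 1 Rh+; so P(type AB, Rh-positive) = 1/4 × 1 = 1/4 per child.
P(not type AB, Rh-positive) = 3/4 for one child; (3/4)^3 = 27/64.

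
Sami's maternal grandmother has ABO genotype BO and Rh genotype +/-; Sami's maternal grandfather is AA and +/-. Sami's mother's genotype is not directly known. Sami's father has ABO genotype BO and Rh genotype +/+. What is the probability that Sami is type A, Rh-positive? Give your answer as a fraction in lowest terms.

1/4

Sami's mother's ABO genotype from BO × AA: 1/2 AB, 1/2 AO.
Crossing each possibility with the father BO and summing P(type A): 1/2·1/4 + 1/2·1/4 = 1/4.
Similarly for Rh via the mother's Rh distribution: P(Rh+) = 1.
Independent loci: 1/4 × 1 = 1/4.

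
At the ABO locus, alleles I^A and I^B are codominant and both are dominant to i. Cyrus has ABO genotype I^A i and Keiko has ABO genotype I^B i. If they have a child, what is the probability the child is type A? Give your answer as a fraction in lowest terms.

1/4

ABO cross I^A i × I^B i → offspring phenotypes: 1/4 O, 1/4 A, 1/4 B, 1/4 AB.
So P(type A) = 1/4.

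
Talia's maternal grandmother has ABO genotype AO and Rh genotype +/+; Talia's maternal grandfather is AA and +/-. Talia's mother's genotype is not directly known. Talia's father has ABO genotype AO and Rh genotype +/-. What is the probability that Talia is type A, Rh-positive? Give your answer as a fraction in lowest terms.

Talia's mother's ABO genotype from AO × AA: 1/2 AA, 1/2 AO.
Crossing each possibility with the father AO and summing P(type A): 1/2·1 + 1/2·3/4 = 7/8.
Similarly for Rh via the mother's Rh distribution: P(Rh+) = 7/8.
Independent loci: 7/8 × 7/8 = 49/64.

49/64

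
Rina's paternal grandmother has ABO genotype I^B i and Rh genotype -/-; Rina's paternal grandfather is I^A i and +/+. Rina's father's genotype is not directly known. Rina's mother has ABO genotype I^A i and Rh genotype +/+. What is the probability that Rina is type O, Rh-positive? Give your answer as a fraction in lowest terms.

Rina's father's ABO genotype from I^B i × I^A i: 1/4 I^A I^B, 1/4 I^A i, 1/4 I^B i, 1/4 i i.
Crossing each possibility with the mother I^A i and summing P(type O): 1/4·0 + 1/4·1/4 + 1/4·1/4 + 1/4·1/2 = 1/4.
Similarly for Rh via the father's Rh distribution: P(Rh+) = 1.
Independent loci: 1/4 × 1 = 1/4.

1/4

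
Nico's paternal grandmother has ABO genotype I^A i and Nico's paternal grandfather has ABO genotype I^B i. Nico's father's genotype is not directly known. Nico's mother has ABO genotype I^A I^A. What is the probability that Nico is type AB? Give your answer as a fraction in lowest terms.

Nico's father's ABO genotype from I^A i × I^B i: 1/4 I^A I^B, 1/4 I^A i, 1/4 I^B i, 1/4 i i.
Crossing each possibility with the mother I^A I^A and summing P(type AB): 1/4·1/2 + 1/4·0 + 1/4·1/2 + 1/4·0 = 1/4.

1/4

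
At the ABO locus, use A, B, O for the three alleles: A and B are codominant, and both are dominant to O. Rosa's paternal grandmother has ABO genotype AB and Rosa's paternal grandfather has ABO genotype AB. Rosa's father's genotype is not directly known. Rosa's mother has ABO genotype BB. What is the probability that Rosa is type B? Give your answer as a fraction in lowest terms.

Rosa's father's ABO genotype from AB × AB: 1/4 AA, 1/2 AB, 1/4 BB.
Crossing each possibility with the mother BB and summing P(type B): 1/4·0 + 1/2·1/2 + 1/4·1 = 1/2.

1/2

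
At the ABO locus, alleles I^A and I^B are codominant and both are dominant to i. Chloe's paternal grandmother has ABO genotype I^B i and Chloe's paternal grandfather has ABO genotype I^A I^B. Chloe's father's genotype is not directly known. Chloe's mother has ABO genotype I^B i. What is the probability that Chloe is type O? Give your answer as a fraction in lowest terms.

Chloe's father's ABO genotype from I^B i × I^A I^B: 1/4 I^A I^B, 1/4 I^A i, 1/4 I^B I^B, 1/4 I^B i.
Crossing each possibility with the mother I^B i and summing P(type O): 1/4·0 + 1/4·1/4 + 1/4·0 + 1/4·1/4 = 1/8.

1/8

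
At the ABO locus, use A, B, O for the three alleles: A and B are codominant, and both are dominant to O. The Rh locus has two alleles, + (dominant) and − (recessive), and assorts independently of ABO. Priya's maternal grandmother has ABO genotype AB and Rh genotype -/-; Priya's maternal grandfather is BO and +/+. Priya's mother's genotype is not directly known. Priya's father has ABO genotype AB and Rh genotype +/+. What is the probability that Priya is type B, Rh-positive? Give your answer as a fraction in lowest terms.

3/8

Priya's mother's ABO genotype from AB × BO: 1/4 AB, 1/4 AO, 1/4 BB, 1/4 BO.
Crossing each possibility with the father AB and summing P(type B): 1/4·1/4 + 1/4·1/4 + 1/4·1/2 + 1/4·1/2 = 3/8.
Similarly for Rh via the mother's Rh distribution: P(Rh+) = 1.
Independent loci: 3/8 × 1 = 3/8.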